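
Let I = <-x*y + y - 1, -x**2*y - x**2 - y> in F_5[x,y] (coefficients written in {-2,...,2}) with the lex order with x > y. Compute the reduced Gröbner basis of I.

f_1 = -x*y + y - 1, LT = x*y.
f_2 = -x**2*y - x**2 - y, LT = x**2*y.

S(f_1,f_2): lcm = x**2*y. S = -x**2 - x*y + x - y.
  leading term x**2: no divisor's leading term divides it; move -x**2 to the remainder.
  leading term x*y: subtract (1)·f_1 from -x*y + x - y → x - 2*y + 1
  leading term x: no divisor's leading term divides it; move x to the remainder.
  leading term y: no divisor's leading term divides it; move -2*y to the remainder.
  leading term 1: no divisor's leading term divides it; move 1 to the remainder.
  remainder -x**2 + x - 2*y + 1 ≠ 0; add g_3 = -x**2 + x - 2*y + 1 to the basis.

S(f_1,g_3): lcm = x**2*y. S = x - 2*y**2 + y.
  leading term x: no divisor's leading term divides it; move x to the remainder.
  leading term y**2: no divisor's leading term divides it; move -2*y**2 to the remainder.
  leading term y: no divisor's leading term divides it; move y to the remainder.
  remainder x - 2*y**2 + y ≠ 0; add g_4 = x - 2*y**2 + y to the basis.

S(f_1,g_4): lcm = x*y. S = 2*y**3 - y**2 - y + 1.
  leading term y**3: no divisor's leading term divides it; move 2*y**3 to the remainder.
  leading term y**2: no divisor's leading term divides it; move -y**2 to the remainder.
  leading term y: no divisor's leading term divides it; move -y to the remainder.
  leading term 1: no divisor's leading term divides it; move 1 to the remainder.
  remainder 2*y**3 - y**2 - y + 1 ≠ 0; add g_5 = 2*y**3 - y**2 - y + 1 to the basis.

The other S-polynomials (S(f_2,g_3), S(f_2,g_4), S(g_3,g_4), S(f_1,g_5), S(f_2,g_5), S(g_3,g_5), S(g_4,g_5)) all reduce to 0 modulo the current basis, so we have a Gröbner basis.
Inter-reduce: drop elements whose leading term is divisible by another's, tail-reduce, and make monic.

G = {x - 2*y**2 + y, y**3 + 2*y**2 + 2*y - 2}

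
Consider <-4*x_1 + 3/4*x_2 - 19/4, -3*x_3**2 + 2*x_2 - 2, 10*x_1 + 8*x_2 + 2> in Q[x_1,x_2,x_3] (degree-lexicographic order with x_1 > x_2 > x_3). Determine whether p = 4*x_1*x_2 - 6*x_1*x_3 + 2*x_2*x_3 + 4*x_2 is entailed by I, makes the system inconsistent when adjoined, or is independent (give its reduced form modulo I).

First compute the reduced Gröbner basis of I by Buchberger's algorithm.
f_1 = -4*x_1 + 3/4*x_2 - 19/4, LT = x_1.
f_2 = -3*x_3**2 + 2*x_2 - 2, LT = x_3**2.
f_3 = 10*x_1 + 8*x_2 + 2, LT = x_1.

S(f_1,f_3): lcm = x_1. S = -79/80*x_2 + 79/80.
  reduce S modulo (f_1, f_2, f_3):
  remainder -79/80*x_2 + 79/80 ≠ 0; add h_4 = -79/80*x_2 + 79/80 to the basis.

The other S-polynomials (S(f_1,f_2), S(f_2,f_3), S(f_1,h_4), S(f_2,h_4), S(f_3,h_4)) all reduce to 0 modulo the current basis, so we have a Gröbner basis.
Inter-reduce: drop elements whose leading term is divisible by another's, tail-reduce, and make monic.
Reduced Gröbner basis: {x_3**2, x_1 + 1, x_2 - 1}.
Label its elements g_1 = x_3**2, g_2 = x_1 + 1, g_3 = x_2 - 1.

Reduce p = 4*x_1*x_2 - 6*x_1*x_3 + 2*x_2*x_3 + 4*x_2 modulo G:
  leading term x_1*x_2: subtract (4*x_2)·g_2 from 4*x_1*x_2 - 6*x_1*x_3 + 2*x_2*x_3 + 4*x_2 → -6*x_1*x_3 + 2*x_2*x_3
  leading term x_1*x_3: subtract (-6*x_3)·g_2 from -6*x_1*x_3 + 2*x_2*x_3 → 2*x_2*x_3 + 6*x_3
  leading term x_2*x_3: subtract (2*x_3)·g_3 from 2*x_2*x_3 + 6*x_3 → 8*x_3
  leading term x_3: no divisor's leading term divides it; move 8*x_3 to the remainder.
  normal form = 8*x_3.
The normal form is nonzero, so p ∉ I. Since p minus its normal form lies in I, I + (p) = I + (r) where r = 8*x_3; decide whether this ideal is the whole ring.
Run Buchberger on G together with r (pairs among the g_i already reduce to 0 since G is a Gröbner basis):
g_1 = x_3**2, LT = x_3**2.
g_2 = x_1 + 1, LT = x_1.
g_3 = x_2 - 1, LT = x_2.
r = 8*x_3, LT = x_3.

The S-polynomials (S(g_1,g_2), S(g_1,g_3), S(g_1,r), S(g_2,g_3), S(g_2,r), S(g_3,r)) all reduce to 0 modulo the current basis, so we have a Gröbner basis.
Inter-reduce: drop elements whose leading term is divisible by another's, tail-reduce, and make monic.
Reduced Gröbner basis: {x_1 + 1, x_2 - 1, x_3}.
The reduced Gröbner basis of I + (p) is {x_1 + 1, x_2 - 1, x_3} ≠ {1}, a proper ideal, so the enlarged system stays consistent: p is independent of I, with normal form 8*x_3.

The remainder on division by a Gröbner basis is unique — it is the normal form.

4*x_1*x_2 - 6*x_1*x_3 + 2*x_2*x_3 + 4*x_2 is independent of I; its normal form modulo I is 8*x_3.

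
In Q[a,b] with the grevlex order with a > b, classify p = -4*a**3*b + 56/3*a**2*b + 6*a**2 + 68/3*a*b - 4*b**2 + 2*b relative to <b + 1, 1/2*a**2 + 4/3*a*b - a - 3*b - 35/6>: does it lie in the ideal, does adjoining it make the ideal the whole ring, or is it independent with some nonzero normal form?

-4*a**3*b + 56/3*a**2*b + 6*a**2 + 68/3*a*b - 4*b**2 + 2*b is independent of I; its normal form modulo I is 28*a + 28.

First compute the reduced Gröbner basis of I by Buchberger's algorithm.
f_1 = b + 1, LT = b.
f_2 = 1/2*a**2 + 4/3*a*b - a - 3*b - 35/6, LT = a**2.

The S-polynomials (S(f_1,f_2)) all reduce to 0 modulo the current basis, so we have a Gröbner basis.
Inter-reduce: drop elements whose leading term is divisible by another's, tail-reduce, and make monic.
Reduced Gröbner basis: {a**2 - 14/3*a - 17/3, b + 1}.
Label its elements g_1 = a**2 - 14/3*a - 17/3, g_2 = b + 1.

Reduce p = -4*a**3*b + 56/3*a**2*b + 6*a**2 + 68/3*a*b - 4*b**2 + 2*b modulo G:
  leading term a**3*b: subtract (-4*a*b)·g_1 from -4*a**3*b + 56/3*a**2*b + 6*a**2 + 68/3*a*b - 4*b**2 + 2*b → 6*a**2 - 4*b**2 + 2*b
  leading term a**2: subtract (6)·g_1 from 6*a**2 - 4*b**2 + 2*b → -4*b**2 + 28*a + 2*b + 34
  leading term b**2: subtract (-4*b)·g_2 from -4*b**2 + 28*a + 2*b + 34 → 28*a + 6*b + 34
  leading term a: no divisor's leading term divides it; move 28*a to the remainder.
  leading term b: subtract (6)·g_2 from 6*b + 34 → 28
  leading term 1: no divisor's leading term divides it; move 28 to the remainder.
  normal form = 28*a + 28.
The normal form is nonzero, so p ∉ I. Since p minus its normal form lies in I, I + (p) = I + (r) where r = 28*a + 28; decide whether this ideal is the whole ring.
Run Buchberger on G together with r (pairs among the g_i already reduce to 0 since G is a Gröbner basis):
g_1 = a**2 - 14/3*a - 17/3, LT = a**2.
g_2 = b + 1, LT = b.
r = 28*a + 28, LT = a.

The S-polynomials (S(g_1,g_2), S(g_1,r), S(g_2,r)) all reduce to 0 modulo the current basis, so we have a Gröbner basis.
Inter-reduce: drop elements whose leading term is divisible by another's, tail-reduce, and make monic.
Reduced Gröbner basis: {a + 1, b + 1}.
The reduced Gröbner basis of I + (p) is {a + 1, b + 1} ≠ {1}, a proper ideal, so the enlarged system stays consistent: p is independent of I, with normal form 28*a + 28.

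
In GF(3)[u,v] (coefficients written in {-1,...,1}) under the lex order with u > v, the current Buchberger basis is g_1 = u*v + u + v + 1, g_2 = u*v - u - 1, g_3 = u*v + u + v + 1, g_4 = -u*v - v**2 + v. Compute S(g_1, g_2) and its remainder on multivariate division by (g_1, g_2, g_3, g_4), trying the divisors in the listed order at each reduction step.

lcm(LM(g_1), LM(g_2)) = u*v.
S = (lcm/LT(g_1))·g_1 − (lcm/LT(g_2))·g_2 = -u + v - 1.
Reduce S modulo (g_1, g_2, g_3, g_4) in that order:
  leading term u: no divisor's leading term divides it; move -u to the remainder.
  leading term v: no divisor's leading term divides it; move v to the remainder.
  leading term 1: no divisor's leading term divides it; move -1 to the remainder.
The remainder -u + v - 1 is nonzero, so it would be added as the next basis element.

S(g_1, g_2) = -u + v - 1; remainder on division = -u + v - 1.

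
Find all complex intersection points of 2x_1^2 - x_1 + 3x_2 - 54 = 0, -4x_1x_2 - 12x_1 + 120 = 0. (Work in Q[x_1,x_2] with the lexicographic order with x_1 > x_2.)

Compute a lex Gröbner basis by Buchberger's algorithm.
f_1 = 2x_1^2 - x_1 + 3x_2 - 54, LT = x_1^2.
f_2 = -4x_1x_2 - 12x_1 + 120, LT = x_1x_2.

S(f_1,f_2): lcm = x_1^2x_2. S = -3x_1^2 - 1/2x_1x_2 + 30x_1 + 3/2x_2^2 - 27x_2.
  leading term x_1^2: subtract (-3/2)·f_1 from -3x_1^2 - 1/2x_1x_2 + 30x_1 + 3/2x_2^2 - 27x_2 → -1/2x_1x_2 + 57/2x_1 + 3/2x_2^2 - 45/2x_2 - 81
  leading term x_1x_2: subtract (1/8)·f_2 from -1/2x_1x_2 + 57/2x_1 + 3/2x_2^2 - 45/2x_2 - 81 → 30x_1 + 3/2x_2^2 - 45/2x_2 - 96
  leading term x_1: no divisor's leading term divides it; move 30x_1 to the remainder.
  leading term x_2^2: no divisor's leading term divides it; move 3/2x_2^2 to the remainder.
  leading term x_2: no divisor's leading term divides it; move -45/2x_2 to the remainder.
  leading term 1: no divisor's leading term divides it; move -96 to the remainder.
  remainder 30x_1 + 3/2x_2^2 - 45/2x_2 - 96 ≠ 0; add h_3 = 30x_1 + 3/2x_2^2 - 45/2x_2 - 96 to the basis.

S(f_2,h_3): lcm = x_1x_2. S = 3x_1 - 1/20x_2^3 + 3/4x_2^2 + 16/5x_2 - 30.
  leading term x_1: subtract (1/10)·h_3 from 3x_1 - 1/20x_2^3 + 3/4x_2^2 + 16/5x_2 - 30 → -1/20x_2^3 + 3/5x_2^2 + 109/20x_2 - 102/5
  leading term x_2^3: no divisor's leading term divides it; move -1/20x_2^3 to the remainder.
  leading term x_2^2: no divisor's leading term divides it; move 3/5x_2^2 to the remainder.
  leading term x_2: no divisor's leading term divides it; move 109/20x_2 to the remainder.
  leading term 1: no divisor's leading term divides it; move -102/5 to the remainder.
  remainder -1/20x_2^3 + 3/5x_2^2 + 109/20x_2 - 102/5 ≠ 0; add h_4 = -1/20x_2^3 + 3/5x_2^2 + 109/20x_2 - 102/5 to the basis.

The other S-polynomials (S(f_1,h_3), S(f_1,h_4), S(f_2,h_4), S(h_3,h_4)) all reduce to 0 modulo the current basis, so we have a Gröbner basis.
Inter-reduce: drop elements whose leading term is divisible by another's, tail-reduce, and make monic.
Reduced Gröbner basis: {x_1 + 1/20x_2^2 - 3/4x_2 - 16/5, x_2^3 - 12x_2^2 - 109x_2 + 408}.

The lex basis is triangular: the last element involves only x_2. Solving x_2^3 - 12x_2^2 - 109x_2 + 408 = 0 gives x_2 ∈ {-8, 3, 17}; substituting each value into the earlier elements determines the remaining variables.
  x_2 = -8: the earlier basis element becomes x_1 + 6 = 0, giving x_1 = -6 — point (-6, -8).
  x_2 = 3: the earlier basis element becomes x_1 - 5 = 0, giving x_1 = 5 — point (5, 3).
  x_2 = 17: the earlier basis element becomes x_1 - 3/2 = 0, giving x_1 = 3/2 — point (3/2, 17).
Check: every point annihilates each of the original generators.

{(-6, -8), (5, 3), (3/2, 17)}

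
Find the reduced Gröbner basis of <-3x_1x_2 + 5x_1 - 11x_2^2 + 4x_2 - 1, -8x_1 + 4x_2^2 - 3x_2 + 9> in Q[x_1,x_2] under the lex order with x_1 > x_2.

f_1 = -3x_1x_2 + 5x_1 - 11x_2^2 + 4x_2 - 1, LT = x_1x_2.
f_2 = -8x_1 + 4x_2^2 - 3x_2 + 9, LT = x_1.

S(f_1,f_2): lcm = x_1x_2. S = -5/3x_1 + 1/2x_2^3 + 79/24x_2^2 - 5/24x_2 + 1/3.
  leading term x_1: subtract (5/24)·f_2 from -5/3x_1 + 1/2x_2^3 + 79/24x_2^2 - 5/24x_2 + 1/3 → 1/2x_2^3 + 59/24x_2^2 + 5/12x_2 - 37/24
  leading term x_2^3: no divisor's leading term divides it; move 1/2x_2^3 to the remainder.
  leading term x_2^2: no divisor's leading term divides it; move 59/24x_2^2 to the remainder.
  leading term x_2: no divisor's leading term divides it; move 5/12x_2 to the remainder.
  leading term 1: no divisor's leading term divides it; move -37/24 to the remainder.
  remainder 1/2x_2^3 + 59/24x_2^2 + 5/12x_2 - 37/24 ≠ 0; add g_3 = 1/2x_2^3 + 59/24x_2^2 + 5/12x_2 - 37/24 to the basis.

S(f_1,g_3): lcm = x_1x_2^3. S = -79/12x_1x_2^2 - 5/6x_1x_2 + 37/12x_1 + 11/3x_2^4 - 4/3x_2^3 + 1/3x_2^2.
  leading term x_1x_2^2: subtract (79/36x_2)·f_1 from -79/12x_1x_2^2 - 5/6x_1x_2 + 37/12x_1 + 11/3x_2^4 - 4/3x_2^3 + 1/3x_2^2 → -425/36x_1x_2 + 37/12x_1 + 11/3x_2^4 + 821/36x_2^3 - 76/9x_2^2 + 79/36x_2
  leading term x_1x_2: subtract (425/108)·f_1 from -425/36x_1x_2 + 37/12x_1 + 11/3x_2^4 + 821/36x_2^3 - 76/9x_2^2 + 79/36x_2 → -448/27x_1 + 11/3x_2^4 + 821/36x_2^3 + 3763/108x_2^2 - 1463/108x_2 + 425/108
  leading term x_1: subtract (56/27)·f_2 from -448/27x_1 + 11/3x_2^4 + 821/36x_2^3 + 3763/108x_2^2 - 1463/108x_2 + 425/108 → 11/3x_2^4 + 821/36x_2^3 + 2867/108x_2^2 - 791/108x_2 - 1591/108
  leading term x_2^4: subtract (22/3x_2)·g_3 from 11/3x_2^4 + 821/36x_2^3 + 2867/108x_2^2 - 791/108x_2 - 1591/108 → 43/9x_2^3 + 2537/108x_2^2 + 215/54x_2 - 1591/108
  leading term x_2^3: subtract (86/9)·g_3 from 43/9x_2^3 + 2537/108x_2^2 + 215/54x_2 - 1591/108 → 0
  remainder 0.

S(f_2,g_3): leading monomials are coprime, so the S-polynomial reduces to 0 (Buchberger's first criterion).
Every S-polynomial of the final basis reduces to 0, so we have a Gröbner basis.
Inter-reduce: drop elements whose leading term is divisible by another's, tail-reduce, and make monic.

G = {x_1 - 1/2x_2^2 + 3/8x_2 - 9/8, x_2^3 + 59/12x_2^2 + 5/6x_2 - 37/12}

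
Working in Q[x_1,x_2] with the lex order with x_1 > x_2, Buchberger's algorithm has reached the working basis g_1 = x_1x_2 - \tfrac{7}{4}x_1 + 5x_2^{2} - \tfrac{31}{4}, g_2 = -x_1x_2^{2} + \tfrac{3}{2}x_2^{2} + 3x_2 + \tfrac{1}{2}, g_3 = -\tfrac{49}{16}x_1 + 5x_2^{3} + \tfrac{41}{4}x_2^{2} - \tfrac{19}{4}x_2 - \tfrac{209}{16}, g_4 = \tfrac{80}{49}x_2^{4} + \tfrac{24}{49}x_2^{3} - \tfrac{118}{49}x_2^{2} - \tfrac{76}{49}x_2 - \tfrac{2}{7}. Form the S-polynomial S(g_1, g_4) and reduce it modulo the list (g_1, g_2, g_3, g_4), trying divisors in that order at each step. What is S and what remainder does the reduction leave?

S(g_1, g_4) = -\tfrac{41}{20}x_1x_2^{3} + \tfrac{59}{40}x_1x_2^{2} + \tfrac{19}{20}x_1x_2 + \tfrac{7}{40}x_1 + 5x_2^{5} - \tfrac{31}{4}x_2^{3}; remainder on division = 0.

lcm(LM(g_1), LM(g_4)) = x_1x_2^{4}.
S = (lcm/LT(g_1))·g_1 − (lcm/LT(g_4))·g_4 = -\tfrac{41}{20}x_1x_2^{3} + \tfrac{59}{40}x_1x_2^{2} + \tfrac{19}{20}x_1x_2 + \tfrac{7}{40}x_1 + 5x_2^{5} - \tfrac{31}{4}x_2^{3}.
Reduce S modulo (g_1, g_2, g_3, g_4) in that order:
  leading term x_1x_2^{3}: subtract (-\tfrac{41}{20}x_2^{2})·g_1 from -\tfrac{41}{20}x_1x_2^{3} + \tfrac{59}{40}x_1x_2^{2} + \tfrac{19}{20}x_1x_2 + \tfrac{7}{40}x_1 + 5x_2^{5} - \tfrac{31}{4}x_2^{3} → -\tfrac{169}{80}x_1x_2^{2} + \tfrac{19}{20}x_1x_2 + \tfrac{7}{40}x_1 + 5x_2^{5} + \tfrac{41}{4}x_2^{4} - \tfrac{31}{4}x_2^{3} - \tfrac{1271}{80}x_2^{2}
  leading term x_1x_2^{2}: subtract (-\tfrac{169}{80}x_2)·g_1 from -\tfrac{169}{80}x_1x_2^{2} + \tfrac{19}{20}x_1x_2 + \tfrac{7}{40}x_1 + 5x_2^{5} + \tfrac{41}{4}x_2^{4} - \tfrac{31}{4}x_2^{3} - \tfrac{1271}{80}x_2^{2} → -\tfrac{879}{320}x_1x_2 + \tfrac{7}{40}x_1 + 5x_2^{5} + \tfrac{41}{4}x_2^{4} + \tfrac{45}{16}x_2^{3} - \tfrac{1271}{80}x_2^{2} - \tfrac{5239}{320}x_2
  leading term x_1x_2: subtract (-\tfrac{879}{320})·g_1 from -\tfrac{879}{320}x_1x_2 + \tfrac{7}{40}x_1 + 5x_2^{5} + \tfrac{41}{4}x_2^{4} + \tfrac{45}{16}x_2^{3} - \tfrac{1271}{80}x_2^{2} - \tfrac{5239}{320}x_2 → -\tfrac{5929}{1280}x_1 + 5x_2^{5} + \tfrac{41}{4}x_2^{4} + \tfrac{45}{16}x_2^{3} - \tfrac{689}{320}x_2^{2} - \tfrac{5239}{320}x_2 - \tfrac{27249}{1280}
  leading term x_1: subtract (\tfrac{121}{80})·g_3 from -\tfrac{5929}{1280}x_1 + 5x_2^{5} + \tfrac{41}{4}x_2^{4} + \tfrac{45}{16}x_2^{3} - \tfrac{689}{320}x_2^{2} - \tfrac{5239}{320}x_2 - \tfrac{27249}{1280} → 5x_2^{5} + \tfrac{41}{4}x_2^{4} - \tfrac{19}{4}x_2^{3} - \tfrac{565}{32}x_2^{2} - \tfrac{147}{16}x_2 - \tfrac{49}{32}
  leading term x_2^{5}: subtract (\tfrac{49}{16}x_2)·g_4 from 5x_2^{5} + \tfrac{41}{4}x_2^{4} - \tfrac{19}{4}x_2^{3} - \tfrac{565}{32}x_2^{2} - \tfrac{147}{16}x_2 - \tfrac{49}{32} → \tfrac{35}{4}x_2^{4} + \tfrac{21}{8}x_2^{3} - \tfrac{413}{32}x_2^{2} - \tfrac{133}{16}x_2 - \tfrac{49}{32}
  leading term x_2^{4}: subtract (\tfrac{343}{64})·g_4 from \tfrac{35}{4}x_2^{4} + \tfrac{21}{8}x_2^{3} - \tfrac{413}{32}x_2^{2} - \tfrac{133}{16}x_2 - \tfrac{49}{32} → 0
The remainder is 0, so this S-polynomial contributes no new basis element.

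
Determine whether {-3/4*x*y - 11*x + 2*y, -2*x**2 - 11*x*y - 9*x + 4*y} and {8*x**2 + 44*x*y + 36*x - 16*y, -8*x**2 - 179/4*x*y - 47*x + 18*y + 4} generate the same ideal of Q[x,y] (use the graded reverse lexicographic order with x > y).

No, the ideals differ.

Equality of ideals is decidable: compute both reduced Gröbner bases (unique for the ordering) and check whether they agree.
Buchberger on the first generating set:
f_1 = -3/4*x*y - 11*x + 2*y, LT = x*y.
f_2 = -2*x**2 - 11*x*y - 9*x + 4*y, LT = x**2.

S(f_1,f_2): lcm = x**2*y. S = -11/2*x*y**2 + 44/3*x**2 - 43/6*x*y + 2*y**2.
  leading term x*y**2: subtract (22/3*y)·f_1 from -11/2*x*y**2 + 44/3*x**2 - 43/6*x*y + 2*y**2 → 44/3*x**2 + 147/2*x*y - 38/3*y**2
  leading term x**2: subtract (-22/3)·f_2 from 44/3*x**2 + 147/2*x*y - 38/3*y**2 → -43/6*x*y - 38/3*y**2 - 66*x + 88/3*y
  leading term x*y: subtract (86/9)·f_1 from -43/6*x*y - 38/3*y**2 - 66*x + 88/3*y → -38/3*y**2 + 352/9*x + 92/9*y
  leading term y**2: no divisor's leading term divides it; move -38/3*y**2 to the remainder.
  leading term x: no divisor's leading term divides it; move 352/9*x to the remainder.
  leading term y: no divisor's leading term divides it; move 92/9*y to the remainder.
  remainder -38/3*y**2 + 352/9*x + 92/9*y ≠ 0; add g_3 = -38/3*y**2 + 352/9*x + 92/9*y to the basis.

The other S-polynomials (S(f_1,g_3), S(f_2,g_3)) all reduce to 0 modulo the current basis, so we have a Gröbner basis.
Inter-reduce: drop elements whose leading term is divisible by another's, tail-reduce, and make monic.
Reduced Gröbner basis: {x**2 - 457/6*x + 38/3*y, x*y + 44/3*x - 8/3*y, y**2 - 176/57*x - 46/57*y}.

Buchberger on the second generating set:
h_1 = 8*x**2 + 44*x*y + 36*x - 16*y, LT = x**2.
h_2 = -8*x**2 - 179/4*x*y - 47*x + 18*y + 4, LT = x**2.

S(h_1,h_2): lcm = x**2. S = -3/32*x*y - 11/8*x + 1/4*y + 1/2.
  leading term x*y: no divisor's leading term divides it; move -3/32*x*y to the remainder.
  leading term x: no divisor's leading term divides it; move -11/8*x to the remainder.
  leading term y: no divisor's leading term divides it; move 1/4*y to the remainder.
  leading term 1: no divisor's leading term divides it; move 1/2 to the remainder.
  remainder -3/32*x*y - 11/8*x + 1/4*y + 1/2 ≠ 0; add k_3 = -3/32*x*y - 11/8*x + 1/4*y + 1/2 to the basis.

S(h_1,k_3): lcm = x**2*y. S = 11/2*x*y**2 - 44/3*x**2 + 43/6*x*y - 2*y**2 + 16/3*x.
  leading term x*y**2: subtract (-176/3*y)·k_3 from 11/2*x*y**2 - 44/3*x**2 + 43/6*x*y - 2*y**2 + 16/3*x → -44/3*x**2 - 147/2*x*y + 38/3*y**2 + 16/3*x + 88/3*y
  leading term x**2: subtract (-11/6)·h_1 from -44/3*x**2 - 147/2*x*y + 38/3*y**2 + 16/3*x + 88/3*y → 43/6*x*y + 38/3*y**2 + 214/3*x
  leading term x*y: subtract (-688/9)·k_3 from 43/6*x*y + 38/3*y**2 + 214/3*x → 38/3*y**2 - 304/9*x + 172/9*y + 344/9
  leading term y**2: no divisor's leading term divides it; move 38/3*y**2 to the remainder.
  leading term x: no divisor's leading term divides it; move -304/9*x to the remainder.
  leading term y: no divisor's leading term divides it; move 172/9*y to the remainder.
  leading term 1: no divisor's leading term divides it; move 344/9 to the remainder.
  remainder 38/3*y**2 - 304/9*x + 172/9*y + 344/9 ≠ 0; add k_4 = 38/3*y**2 - 304/9*x + 172/9*y + 344/9 to the basis.

The other S-polynomials (S(h_2,k_3), S(h_1,k_4), S(h_2,k_4), S(k_3,k_4)) all reduce to 0 modulo the current basis, so we have a Gröbner basis.
Inter-reduce: drop elements whose leading term is divisible by another's, tail-reduce, and make monic.
Reduced Gröbner basis: {x**2 - 457/6*x + 38/3*y + 88/3, x*y + 44/3*x - 8/3*y - 16/3, y**2 - 8/3*x + 86/57*y + 172/57}.

The bases are distinct; the ideals are different.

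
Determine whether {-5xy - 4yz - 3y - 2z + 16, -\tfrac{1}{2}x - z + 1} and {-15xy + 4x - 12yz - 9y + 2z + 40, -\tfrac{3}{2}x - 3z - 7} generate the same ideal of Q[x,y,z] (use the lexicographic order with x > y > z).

For a fixed monomial order, each ideal has a unique reduced Gröbner basis; comparing bases decides equality.
Buchberger on the first generating set:
f_1 = -5xy - 4yz - 3y - 2z + 16, LT = xy.
f_2 = -\tfrac{1}{2}x - z + 1, LT = x.

S(f_1,f_2): lcm = xy. S = -\tfrac{6}{5}yz + \tfrac{13}{5}y + \tfrac{2}{5}z - \tfrac{16}{5}.
  reduce S modulo (f_1, f_2):
  remainder -\tfrac{6}{5}yz + \tfrac{13}{5}y + \tfrac{2}{5}z - \tfrac{16}{5} ≠ 0; add g_3 = -\tfrac{6}{5}yz + \tfrac{13}{5}y + \tfrac{2}{5}z - \tfrac{16}{5} to the basis.

The other S-polynomials (S(f_1,g_3), S(f_2,g_3)) all reduce to 0 modulo the current basis, so we have a Gröbner basis.
Inter-reduce: drop elements whose leading term is divisible by another's, tail-reduce, and make monic.
Reduced Gröbner basis: {x + 2z - 2, yz - \tfrac{13}{6}y - \tfrac{1}{3}z + \tfrac{8}{3}}.

Buchberger on the second generating set:
h_1 = -15xy + 4x - 12yz - 9y + 2z + 40, LT = xy.
h_2 = -\tfrac{3}{2}x - 3z - 7, LT = x.

S(h_1,h_2): lcm = xy. S = -\tfrac{4}{15}x - \tfrac{6}{5}yz - \tfrac{61}{15}y - \tfrac{2}{15}z - \tfrac{8}{3}.
  reduce S modulo (h_1, h_2):
  remainder -\tfrac{6}{5}yz - \tfrac{61}{15}y + \tfrac{2}{5}z - \tfrac{64}{45} ≠ 0; add k_3 = -\tfrac{6}{5}yz - \tfrac{61}{15}y + \tfrac{2}{5}z - \tfrac{64}{45} to the basis.

The other S-polynomials (S(h_1,k_3), S(h_2,k_3)) all reduce to 0 modulo the current basis, so we have a Gröbner basis.
Inter-reduce: drop elements whose leading term is divisible by another's, tail-reduce, and make monic.
Reduced Gröbner basis: {x + 2z + \tfrac{14}{3}, yz + \tfrac{61}{18}y - \tfrac{1}{3}z + \tfrac{32}{27}}.

Since the reduced bases disagree, the two ideals are not the same.

No, the ideals differ.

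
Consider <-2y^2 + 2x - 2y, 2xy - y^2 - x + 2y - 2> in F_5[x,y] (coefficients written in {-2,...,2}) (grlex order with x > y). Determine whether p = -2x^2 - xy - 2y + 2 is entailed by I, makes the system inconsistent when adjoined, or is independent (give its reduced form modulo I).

First compute the reduced Gröbner basis of I by Buchberger's algorithm.
f_1 = -2y^2 + 2x - 2y, LT = y^2.
f_2 = 2xy - y^2 - x + 2y - 2, LT = xy.

S(f_1,f_2): lcm = xy^2. S = -2y^3 - x^2 - xy - y^2 + y.
  reduce S modulo (f_1, f_2):
  remainder -x^2 - 2x + 2y + 2 ≠ 0; add h_3 = -x^2 - 2x + 2y + 2 to the basis.

The other S-polynomials (S(f_1,h_3), S(f_2,h_3)) all reduce to 0 modulo the current basis, so we have a Gröbner basis.
Inter-reduce: drop elements whose leading term is divisible by another's, tail-reduce, and make monic.
Reduced Gröbner basis: {x^2 + 2x - 2y - 2, xy - x - y - 1, y^2 - x + y}.
Label its elements g_1 = x^2 + 2x - 2y - 2, g_2 = xy - x - y - 1, g_3 = y^2 - x + y.

Reduce p = -2x^2 - xy - 2y + 2 modulo G:
  leading term x^2: subtract (-2)·g_1 from -2x^2 - xy - 2y + 2 → -xy - x - y - 2
  leading term xy: subtract (-1)·g_2 from -xy - x - y - 2 → -2x - 2y + 2
  leading term x: no divisor's leading term divides it; move -2x to the remainder.
  leading term y: no divisor's leading term divides it; move -2y to the remainder.
  leading term 1: no divisor's leading term divides it; move 2 to the remainder.
  normal form = -2x - 2y + 2.
The normal form is nonzero, so p ∉ I. Since p minus its normal form lies in I, I + (p) = I + (r) where r = -2x - 2y + 2; decide whether this ideal is the whole ring.
Run Buchberger on G together with r (pairs among the g_i already reduce to 0 since G is a Gröbner basis):
g_1 = x^2 + 2x - 2y - 2, LT = x^2.
g_2 = xy - x - y - 1, LT = xy.
g_3 = y^2 - x + y, LT = y^2.
r = -2x - 2y + 2, LT = x.

S(g_1,r): lcm = x^2. S = -xy - 2x - 2y - 2.
  reduce S modulo (g_1, g_2, g_3, r):
  remainder -1 ≠ 0; add m_5 = -1 to the basis.

The other S-polynomials (S(g_1,g_2), S(g_1,g_3), S(g_2,g_3), S(g_2,r), S(g_3,r), S(g_1,m_5), S(g_2,m_5), S(g_3,m_5), S(r,m_5)) all reduce to 0 modulo the current basis, so we have a Gröbner basis.
Inter-reduce: drop elements whose leading term is divisible by another's, tail-reduce, and make monic.
Reduced Gröbner basis: {1}.
The reduced Gröbner basis of I + (p) is {1}: the ideal is the whole ring, so the enlarged system has no common solution — adjoining p is inconsistent.

The remainder on division by a Gröbner basis is unique — it is the normal form.

Adjoining -2x^2 - xy - 2y + 2 makes the ideal the whole ring: the system is inconsistent.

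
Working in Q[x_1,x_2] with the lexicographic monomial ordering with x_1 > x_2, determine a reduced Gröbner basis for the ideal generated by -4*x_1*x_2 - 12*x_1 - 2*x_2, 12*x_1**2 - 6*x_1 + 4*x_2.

G = {x_1 + 2/9*x_2**2 + x_2, x_2**3 + 15/2*x_2**2 + 45/4*x_2}

f_1 = -4*x_1*x_2 - 12*x_1 - 2*x_2, LT = x_1*x_2.
f_2 = 12*x_1**2 - 6*x_1 + 4*x_2, LT = x_1**2.

S(f_1,f_2): lcm = x_1**2*x_2. S = 3*x_1**2 + x_1*x_2 - 1/3*x_2**2.
  reduce S modulo (f_1, f_2):
  remainder -3/2*x_1 - 1/3*x_2**2 - 3/2*x_2 ≠ 0; add g_3 = -3/2*x_1 - 1/3*x_2**2 - 3/2*x_2 to the basis.

S(f_1,g_3): lcm = x_1*x_2. S = 3*x_1 - 2/9*x_2**3 - x_2**2 + 1/2*x_2.
  reduce S modulo (f_1, f_2, g_3):
  remainder -2/9*x_2**3 - 5/3*x_2**2 - 5/2*x_2 ≠ 0; add g_4 = -2/9*x_2**3 - 5/3*x_2**2 - 5/2*x_2 to the basis.

The other S-polynomials (S(f_2,g_3), S(f_1,g_4), S(f_2,g_4), S(g_3,g_4)) all reduce to 0 modulo the current basis, so we have a Gröbner basis.
Inter-reduce: drop elements whose leading term is divisible by another's, tail-reduce, and make monic.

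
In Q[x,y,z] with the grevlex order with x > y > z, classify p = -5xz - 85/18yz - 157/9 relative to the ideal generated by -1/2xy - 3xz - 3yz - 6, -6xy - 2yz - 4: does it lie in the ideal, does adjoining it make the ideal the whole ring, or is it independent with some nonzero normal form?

First compute the reduced Gröbner basis of I by Buchberger's algorithm.
f_1 = -1/2xy - 3xz - 3yz - 6, LT = xy.
f_2 = -6xy - 2yz - 4, LT = xy.

S(f_1,f_2): lcm = xy. S = 6xz + 17/3yz + 34/3.
  reduce S modulo (f_1, f_2):
  remainder 6xz + 17/3yz + 34/3 ≠ 0; add h_3 = 6xz + 17/3yz + 34/3 to the basis.

S(f_1,h_3): lcm = xyz. S = -17/18y^2z + 6xz^2 + 6yz^2 - 17/9y + 12z.
  reduce S modulo (f_1, f_2, h_3):
  remainder -17/18y^2z + 1/3yz^2 - 17/9y + 2/3z ≠ 0; add h_4 = -17/18y^2z + 1/3yz^2 - 17/9y + 2/3z to the basis.

The other S-polynomials (S(f_2,h_3), S(f_1,h_4), S(f_2,h_4), S(h_3,h_4)) all reduce to 0 modulo the current basis, so we have a Gröbner basis.
Inter-reduce: drop elements whose leading term is divisible by another's, tail-reduce, and make monic.
Reduced Gröbner basis: {y^2z - 6/17yz^2 + 2y - 12/17z, xy + 1/3yz + 2/3, xz + 17/18yz + 17/9}.
Label its elements g_1 = y^2z - 6/17yz^2 + 2y - 12/17z, g_2 = xy + 1/3yz + 2/3, g_3 = xz + 17/18yz + 17/9.

Reduce p = -5xz - 85/18yz - 157/9 modulo G:
  leading term xz: subtract (-5)·g_3 from -5xz - 85/18yz - 157/9 → -8
  leading term 1: no divisor's leading term divides it; move -8 to the remainder.
  normal form = -8.
The normal form is nonzero, so p ∉ I. Since p minus its normal form lies in I, I + (p) = I + (r) where r = -8; decide whether this ideal is the whole ring.
Here r = -8 is a nonzero constant, hence a unit: 1 ∈ I + (p), the Gröbner basis of I + (p) is {1}, and the enlarged system has no common solution — adjoining p is inconsistent.

Adjoining -5xz - 85/18yz - 157/9 makes the ideal the whole ring: the system is inconsistent.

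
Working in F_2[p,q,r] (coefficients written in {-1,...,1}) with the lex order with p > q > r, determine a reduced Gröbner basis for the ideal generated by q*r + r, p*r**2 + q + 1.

G = {p*r**2 + q + 1, q**2 + 1, q*r + r}

The reduced Gröbner basis is the canonical form of the ideal for this ordering.

f_1 = q*r + r, LT = q*r.
f_2 = p*r**2 + q + 1, LT = p*r**2.

S(f_1,f_2): lcm = p*q*r**2. S = p*r**2 + q**2 + q.
  leading term p*r**2: subtract (1)·f_2 from p*r**2 + q**2 + q → q**2 + 1
  leading term q**2: no divisor's leading term divides it; move q**2 to the remainder.
  leading term 1: no divisor's leading term divides it; move 1 to the remainder.
  remainder q**2 + 1 ≠ 0; add g_3 = q**2 + 1 to the basis.

S(f_1,g_3): lcm = q**2*r. S = q*r + r.
  leading term q*r: subtract (1)·f_1 from q*r + r → 0
  remainder 0.

S(f_2,g_3): leading monomials are coprime, so the S-polynomial reduces to 0 (Buchberger's first criterion).
Every S-polynomial of the final basis reduces to 0, so we have a Gröbner basis.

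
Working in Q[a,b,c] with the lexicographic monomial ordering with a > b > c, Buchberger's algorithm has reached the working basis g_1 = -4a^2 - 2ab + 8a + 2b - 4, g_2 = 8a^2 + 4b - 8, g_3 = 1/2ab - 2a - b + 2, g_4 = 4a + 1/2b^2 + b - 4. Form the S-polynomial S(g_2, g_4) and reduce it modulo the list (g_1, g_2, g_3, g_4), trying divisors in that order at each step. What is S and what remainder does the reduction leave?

lcm(LM(g_2), LM(g_4)) = a^2.
S = (lcm/LT(g_2))·g_2 − (lcm/LT(g_4))·g_4 = -1/8ab^2 - 1/4ab + a + 1/2b - 1.
Reduce S modulo (g_1, g_2, g_3, g_4) in that order:
  leading term ab^2: subtract (-1/4b)·g_3 from -1/8ab^2 - 1/4ab + a + 1/2b - 1 → -3/4ab + a - 1/4b^2 + b - 1
  leading term ab: subtract (-3/2)·g_3 from -3/4ab + a - 1/4b^2 + b - 1 → -2a - 1/4b^2 - 1/2b + 2
  leading term a: subtract (-1/2)·g_4 from -2a - 1/4b^2 - 1/2b + 2 → 0
The remainder is 0, so this S-polynomial contributes no new basis element.

S(g_2, g_4) = -1/8ab^2 - 1/4ab + a + 1/2b - 1; remainder on division = 0.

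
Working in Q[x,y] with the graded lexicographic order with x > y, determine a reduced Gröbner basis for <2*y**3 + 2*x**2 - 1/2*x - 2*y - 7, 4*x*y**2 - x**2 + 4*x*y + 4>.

G = {x**3 + 1/4*x**2*y - 1/2*x**2 - 7/2*x - y + 1, x*y**2 - 1/4*x**2 + x*y + 1, y**3 + x**2 - 1/4*x - y - 7/2}

This is the nonlinear analogue of row-reducing a linear system.

f_1 = 2*y**3 + 2*x**2 - 1/2*x - 2*y - 7, LT = y**3.
f_2 = 4*x*y**2 - x**2 + 4*x*y + 4, LT = x*y**2.

S(f_1,f_2): lcm = x*y**3. S = x**3 + 1/4*x**2*y - x*y**2 - 1/4*x**2 - x*y - 7/2*x - y.
  reduce S modulo (f_1, f_2):
  remainder x**3 + 1/4*x**2*y - 1/2*x**2 - 7/2*x - y + 1 ≠ 0; add g_3 = x**3 + 1/4*x**2*y - 1/2*x**2 - 7/2*x - y + 1 to the basis.

The other S-polynomials (S(f_1,g_3), S(f_2,g_3)) all reduce to 0 modulo the current basis, so we have a Gröbner basis.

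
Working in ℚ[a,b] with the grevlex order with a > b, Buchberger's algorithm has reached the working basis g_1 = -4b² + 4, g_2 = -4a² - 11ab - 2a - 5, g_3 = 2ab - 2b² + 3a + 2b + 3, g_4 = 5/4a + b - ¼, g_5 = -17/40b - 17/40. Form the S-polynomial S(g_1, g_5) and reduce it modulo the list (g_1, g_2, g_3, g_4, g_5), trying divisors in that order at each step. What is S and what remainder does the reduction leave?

S(g_1, g_5) = -b - 1; remainder on division = 0.

lcm(LM(g_1), LM(g_5)) = b².
S = (lcm/LT(g_1))·g_1 − (lcm/LT(g_5))·g_5 = -b - 1.
Reduce S modulo (g_1, g_2, g_3, g_4, g_5) in that order:
  leading term b: subtract (40/17)·g_5 from -b - 1 → 0
The remainder is 0, so this S-polynomial contributes no new basis element.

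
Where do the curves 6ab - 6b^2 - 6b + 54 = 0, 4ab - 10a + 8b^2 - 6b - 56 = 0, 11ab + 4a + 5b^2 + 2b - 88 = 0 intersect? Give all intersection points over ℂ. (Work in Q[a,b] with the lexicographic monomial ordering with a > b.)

Compute a lex Gröbner basis by Buchberger's algorithm.
f_1 = 6ab - 6b^2 - 6b + 54, LT = ab.
f_2 = 4ab - 10a + 8b^2 - 6b - 56, LT = ab.
f_3 = 11ab + 4a + 5b^2 + 2b - 88, LT = ab.

S(f_1,f_2): lcm = ab. S = 5/2a - 3b^2 + 1/2b + 23.
  reduce S modulo (f_1, f_2, f_3):
  remainder 5/2a - 3b^2 + 1/2b + 23 ≠ 0; add h_4 = 5/2a - 3b^2 + 1/2b + 23 to the basis.

S(f_1,f_3): lcm = ab. S = -4/11a - 16/11b^2 - 13/11b + 17.
  reduce S modulo (f_1, f_2, f_3, h_4):
  remainder -104/55b^2 - 61/55b + 1119/55 ≠ 0; add h_5 = -104/55b^2 - 61/55b + 1119/55 to the basis.

S(f_1,h_4): lcm = ab. S = 6/5b^3 - 6/5b^2 - 51/5b + 9.
  reduce S modulo (f_1, f_2, f_3, h_4, h_5):
  remainder 20703/5408b - 62109/5408 ≠ 0; add h_6 = 20703/5408b - 62109/5408 to the basis.

The other S-polynomials (S(f_2,f_3), S(f_2,h_4), S(f_3,h_4), S(f_1,h_5), S(f_2,h_5), S(f_3,h_5), S(h_4,h_5), S(f_1,h_6), S(f_2,h_6), S(f_3,h_6), S(h_4,h_6), S(h_5,h_6)) all reduce to 0 modulo the current basis, so we have a Gröbner basis.
Inter-reduce: drop elements whose leading term is divisible by another's, tail-reduce, and make monic.
Reduced Gröbner basis: {a - 1, b - 3}.

The lex basis is triangular: the last element involves only b. Solving b - 3 = 0 gives b ∈ {3}; substituting each value into the earlier elements determines the remaining variables.
  b = 3: the earlier basis element becomes a - 1 = 0, giving a = 1 — point (1, 3).

{(1, 3)}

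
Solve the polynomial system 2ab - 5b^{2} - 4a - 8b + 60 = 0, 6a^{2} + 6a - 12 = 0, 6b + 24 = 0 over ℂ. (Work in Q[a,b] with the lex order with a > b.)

Compute a lex Gröbner basis by Buchberger's algorithm.
f_1 = 2ab - 4a - 5b^{2} - 8b + 60, LT = ab.
f_2 = 6a^{2} + 6a - 12, LT = a^{2}.
f_3 = 6b + 24, LT = b.

S(f_1,f_2): lcm = a^{2}b. S = -2a^{2} - \tfrac{5}{2}ab^{2} - 5ab + 30a + 2b.
  leading term a^{2}: subtract (-\tfrac{1}{3})·f_2 from -2a^{2} - \tfrac{5}{2}ab^{2} - 5ab + 30a + 2b → -\tfrac{5}{2}ab^{2} - 5ab + 32a + 2b - 4
  leading term ab^{2}: subtract (-\tfrac{5}{4}b)·f_1 from -\tfrac{5}{2}ab^{2} - 5ab + 32a + 2b - 4 → -10ab + 32a - \tfrac{25}{4}b^{3} - 10b^{2} + 77b - 4
  leading term ab: subtract (-5)·f_1 from -10ab + 32a - \tfrac{25}{4}b^{3} - 10b^{2} + 77b - 4 → 12a - \tfrac{25}{4}b^{3} - 35b^{2} + 37b + 296
  leading term a: no divisor's leading term divides it; move 12a to the remainder.
  leading term b^{3}: subtract (-\tfrac{25}{24}b^{2})·f_3 from -\tfrac{25}{4}b^{3} - 35b^{2} + 37b + 296 → -10b^{2} + 37b + 296
  leading term b^{2}: subtract (-\tfrac{5}{3}b)·f_3 from -10b^{2} + 37b + 296 → 77b + 296
  leading term b: subtract (\tfrac{77}{6})·f_3 from 77b + 296 → -12
  leading term 1: no divisor's leading term divides it; move -12 to the remainder.
  remainder 12a - 12 ≠ 0; add h_4 = 12a - 12 to the basis.

S(f_1,f_3): lcm = ab. S = -6a - \tfrac{5}{2}b^{2} - 4b + 30.
  leading term a: subtract (-\tfrac{1}{2})·h_4 from -6a - \tfrac{5}{2}b^{2} - 4b + 30 → -\tfrac{5}{2}b^{2} - 4b + 24
  leading term b^{2}: subtract (-\tfrac{5}{12}b)·f_3 from -\tfrac{5}{2}b^{2} - 4b + 24 → 6b + 24
  leading term b: subtract (1)·f_3 from 6b + 24 → 0
  remainder 0.

S(f_2,f_3): leading monomials are coprime, so the S-polynomial reduces to 0 (Buchberger's first criterion).
S(f_1,h_4): lcm = ab. S = -2a - \tfrac{5}{2}b^{2} - 3b + 30.
  leading term a: subtract (-\tfrac{1}{6})·h_4 from -2a - \tfrac{5}{2}b^{2} - 3b + 30 → -\tfrac{5}{2}b^{2} - 3b + 28
  leading term b^{2}: subtract (-\tfrac{5}{12}b)·f_3 from -\tfrac{5}{2}b^{2} - 3b + 28 → 7b + 28
  leading term b: subtract (\tfrac{7}{6})·f_3 from 7b + 28 → 0
  remainder 0.

S(f_2,h_4): lcm = a^{2}. S = 2a - 2.
  leading term a: subtract (\tfrac{1}{6})·h_4 from 2a - 2 → 0
  remainder 0.

S(f_3,h_4): leading monomials are coprime, so the S-polynomial reduces to 0 (Buchberger's first criterion).
Every S-polynomial of the final basis reduces to 0, so we have a Gröbner basis.
Inter-reduce: drop elements whose leading term is divisible by another's, tail-reduce, and make monic.
Reduced Gröbner basis: {a - 1, b + 4}.

The lex basis is triangular: the last element involves only b. Solving b + 4 = 0 gives b ∈ {-4}; substituting each value into the earlier elements determines the remaining variables.
  b = -4: the earlier basis element becomes a - 1 = 0, giving a = 1 — point (1, -4).

{(1, -4)}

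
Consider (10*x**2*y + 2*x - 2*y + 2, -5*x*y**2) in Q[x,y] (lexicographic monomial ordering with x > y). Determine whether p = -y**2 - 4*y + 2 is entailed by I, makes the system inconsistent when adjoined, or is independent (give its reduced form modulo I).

First compute the reduced Gröbner basis of I by Buchberger's algorithm.
f_1 = 10*x**2*y + 2*x - 2*y + 2, LT = x**2*y.
f_2 = -5*x*y**2, LT = x*y**2.

S(f_1,f_2): lcm = x**2*y**2. S = 1/5*x*y - 1/5*y**2 + 1/5*y.
  leading term x*y: no divisor's leading term divides it; move 1/5*x*y to the remainder.
  leading term y**2: no divisor's leading term divides it; move -1/5*y**2 to the remainder.
  leading term y: no divisor's leading term divides it; move 1/5*y to the remainder.
  remainder 1/5*x*y - 1/5*y**2 + 1/5*y ≠ 0; add h_3 = 1/5*x*y - 1/5*y**2 + 1/5*y to the basis.

S(f_1,h_3): lcm = x**2*y. S = x*y**2 - x*y + 1/5*x - 1/5*y + 1/5.
  leading term x*y**2: subtract (-1/5)·f_2 from x*y**2 - x*y + 1/5*x - 1/5*y + 1/5 → -x*y + 1/5*x - 1/5*y + 1/5
  leading term x*y: subtract (-5)·h_3 from -x*y + 1/5*x - 1/5*y + 1/5 → 1/5*x - y**2 + 4/5*y + 1/5
  leading term x: no divisor's leading term divides it; move 1/5*x to the remainder.
  leading term y**2: no divisor's leading term divides it; move -y**2 to the remainder.
  leading term y: no divisor's leading term divides it; move 4/5*y to the remainder.
  leading term 1: no divisor's leading term divides it; move 1/5 to the remainder.
  remainder 1/5*x - y**2 + 4/5*y + 1/5 ≠ 0; add h_4 = 1/5*x - y**2 + 4/5*y + 1/5 to the basis.

S(f_2,h_3): lcm = x*y**2. S = y**3 - y**2.
  leading term y**3: no divisor's leading term divides it; move y**3 to the remainder.
  leading term y**2: no divisor's leading term divides it; move -y**2 to the remainder.
  remainder y**3 - y**2 ≠ 0; add h_5 = y**3 - y**2 to the basis.

The other S-polynomials (S(f_1,h_4), S(f_2,h_4), S(h_3,h_4), S(f_1,h_5), S(f_2,h_5), S(h_3,h_5), S(h_4,h_5)) all reduce to 0 modulo the current basis, so we have a Gröbner basis.
Inter-reduce: drop elements whose leading term is divisible by another's, tail-reduce, and make monic.
Reduced Gröbner basis: {x - 5*y**2 + 4*y + 1, y**3 - y**2}.
Label its elements g_1 = x - 5*y**2 + 4*y + 1, g_2 = y**3 - y**2.

Reduce p = -y**2 - 4*y + 2 modulo G:
  leading term y**2: no divisor's leading term divides it; move -y**2 to the remainder.
  leading term y: no divisor's leading term divides it; move -4*y to the remainder.
  leading term 1: no divisor's leading term divides it; move 2 to the remainder.
  normal form = -y**2 - 4*y + 2.
The normal form is nonzero, so p ∉ I. Since p minus its normal form lies in I, I + (p) = I + (r) where r = -y**2 - 4*y + 2; decide whether this ideal is the whole ring.
Run Buchberger on G together with r (pairs among the g_i already reduce to 0 since G is a Gröbner basis):
g_1 = x - 5*y**2 + 4*y + 1, LT = x.
g_2 = y**3 - y**2, LT = y**3.
r = -y**2 - 4*y + 2, LT = y**2.

S(g_2,r): lcm = y**3. S = -5*y**2 + 2*y.
  leading term y**2: subtract (5)·r from -5*y**2 + 2*y → 22*y - 10
  leading term y: no divisor's leading term divides it; move 22*y to the remainder.
  leading term 1: no divisor's leading term divides it; move -10 to the remainder.
  remainder 22*y - 10 ≠ 0; add m_4 = 22*y - 10 to the basis.

S(g_2,m_4): lcm = y**3. S = -6/11*y**2.
  leading term y**2: subtract (6/11)·r from -6/11*y**2 → 24/11*y - 12/11
  leading term y: subtract (12/121)·m_4 from 24/11*y - 12/11 → -12/121
  leading term 1: no divisor's leading term divides it; move -12/121 to the remainder.
  remainder -12/121 ≠ 0; add m_5 = -12/121 to the basis.

The other S-polynomials (S(g_1,g_2), S(g_1,r), S(g_1,m_4), S(r,m_4), S(g_1,m_5), S(g_2,m_5), S(r,m_5), S(m_4,m_5)) all reduce to 0 modulo the current basis, so we have a Gröbner basis.
Inter-reduce: drop elements whose leading term is divisible by another's, tail-reduce, and make monic.
Reduced Gröbner basis: {1}.
The reduced Gröbner basis of I + (p) is {1}: the ideal is the whole ring, so the enlarged system has no common solution — adjoining p is inconsistent.

Adjoining -y**2 - 4*y + 2 makes the ideal the whole ring: the system is inconsistent.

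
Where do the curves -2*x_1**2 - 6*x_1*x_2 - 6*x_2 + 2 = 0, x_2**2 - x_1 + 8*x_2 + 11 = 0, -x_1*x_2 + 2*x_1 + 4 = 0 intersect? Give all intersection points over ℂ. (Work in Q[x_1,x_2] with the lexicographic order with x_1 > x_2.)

Compute a lex Gröbner basis by Buchberger's algorithm.
f_1 = -2*x_1**2 - 6*x_1*x_2 - 6*x_2 + 2, LT = x_1**2.
f_2 = -x_1 + x_2**2 + 8*x_2 + 11, LT = x_1.
f_3 = -x_1*x_2 + 2*x_1 + 4, LT = x_1*x_2.

S(f_1,f_2): lcm = x_1**2. S = x_1*x_2**2 + 11*x_1*x_2 + 11*x_1 + 3*x_2 - 1.
  leading term x_1*x_2**2: subtract (-x_2**2)·f_2 from x_1*x_2**2 + 11*x_1*x_2 + 11*x_1 + 3*x_2 - 1 → 11*x_1*x_2 + 11*x_1 + x_2**4 + 8*x_2**3 + 11*x_2**2 + 3*x_2 - 1
  leading term x_1*x_2: subtract (-11*x_2)·f_2 from 11*x_1*x_2 + 11*x_1 + x_2**4 + 8*x_2**3 + 11*x_2**2 + 3*x_2 - 1 → 11*x_1 + x_2**4 + 19*x_2**3 + 99*x_2**2 + 124*x_2 - 1
  leading term x_1: subtract (-11)·f_2 from 11*x_1 + x_2**4 + 19*x_2**3 + 99*x_2**2 + 124*x_2 - 1 → x_2**4 + 19*x_2**3 + 110*x_2**2 + 212*x_2 + 120
  leading term x_2**4: no divisor's leading term divides it; move x_2**4 to the remainder.
  leading term x_2**3: no divisor's leading term divides it; move 19*x_2**3 to the remainder.
  leading term x_2**2: no divisor's leading term divides it; move 110*x_2**2 to the remainder.
  leading term x_2: no divisor's leading term divides it; move 212*x_2 to the remainder.
  leading term 1: no divisor's leading term divides it; move 120 to the remainder.
  remainder x_2**4 + 19*x_2**3 + 110*x_2**2 + 212*x_2 + 120 ≠ 0; add h_4 = x_2**4 + 19*x_2**3 + 110*x_2**2 + 212*x_2 + 120 to the basis.

S(f_1,f_3): lcm = x_1**2*x_2. S = 2*x_1**2 + 3*x_1*x_2**2 + 4*x_1 + 3*x_2**2 - x_2.
  leading term x_1**2: subtract (-1)·f_1 from 2*x_1**2 + 3*x_1*x_2**2 + 4*x_1 + 3*x_2**2 - x_2 → 3*x_1*x_2**2 - 6*x_1*x_2 + 4*x_1 + 3*x_2**2 - 7*x_2 + 2
  leading term x_1*x_2**2: subtract (-3*x_2**2)·f_2 from 3*x_1*x_2**2 - 6*x_1*x_2 + 4*x_1 + 3*x_2**2 - 7*x_2 + 2 → -6*x_1*x_2 + 4*x_1 + 3*x_2**4 + 24*x_2**3 + 36*x_2**2 - 7*x_2 + 2
  leading term x_1*x_2: subtract (6*x_2)·f_2 from -6*x_1*x_2 + 4*x_1 + 3*x_2**4 + 24*x_2**3 + 36*x_2**2 - 7*x_2 + 2 → 4*x_1 + 3*x_2**4 + 18*x_2**3 - 12*x_2**2 - 73*x_2 + 2
  leading term x_1: subtract (-4)·f_2 from 4*x_1 + 3*x_2**4 + 18*x_2**3 - 12*x_2**2 - 73*x_2 + 2 → 3*x_2**4 + 18*x_2**3 - 8*x_2**2 - 41*x_2 + 46
  leading term x_2**4: subtract (3)·h_4 from 3*x_2**4 + 18*x_2**3 - 8*x_2**2 - 41*x_2 + 46 → -39*x_2**3 - 338*x_2**2 - 677*x_2 - 314
  leading term x_2**3: no divisor's leading term divides it; move -39*x_2**3 to the remainder.
  leading term x_2**2: no divisor's leading term divides it; move -338*x_2**2 to the remainder.
  leading term x_2: no divisor's leading term divides it; move -677*x_2 to the remainder.
  leading term 1: no divisor's leading term divides it; move -314 to the remainder.
  remainder -39*x_2**3 - 338*x_2**2 - 677*x_2 - 314 ≠ 0; add h_5 = -39*x_2**3 - 338*x_2**2 - 677*x_2 - 314 to the basis.

S(f_2,f_3): lcm = x_1*x_2. S = 2*x_1 - x_2**3 - 8*x_2**2 - 11*x_2 + 4.
  leading term x_1: subtract (-2)·f_2 from 2*x_1 - x_2**3 - 8*x_2**2 - 11*x_2 + 4 → -x_2**3 - 6*x_2**2 + 5*x_2 + 26
  leading term x_2**3: subtract (1/39)·h_5 from -x_2**3 - 6*x_2**2 + 5*x_2 + 26 → 8/3*x_2**2 + 872/39*x_2 + 1328/39
  leading term x_2**2: no divisor's leading term divides it; move 8/3*x_2**2 to the remainder.
  leading term x_2: no divisor's leading term divides it; move 872/39*x_2 to the remainder.
  leading term 1: no divisor's leading term divides it; move 1328/39 to the remainder.
  remainder 8/3*x_2**2 + 872/39*x_2 + 1328/39 ≠ 0; add h_6 = 8/3*x_2**2 + 872/39*x_2 + 1328/39 to the basis.

S(f_3,h_4): lcm = x_1*x_2**4. S = -21*x_1*x_2**3 - 110*x_1*x_2**2 - 212*x_1*x_2 - 120*x_1 - 4*x_2**3.
  leading term x_1*x_2**3: subtract (21*x_2**3)·f_2 from -21*x_1*x_2**3 - 110*x_1*x_2**2 - 212*x_1*x_2 - 120*x_1 - 4*x_2**3 → -110*x_1*x_2**2 - 212*x_1*x_2 - 120*x_1 - 21*x_2**5 - 168*x_2**4 - 235*x_2**3
  leading term x_1*x_2**2: subtract (110*x_2**2)·f_2 from -110*x_1*x_2**2 - 212*x_1*x_2 - 120*x_1 - 21*x_2**5 - 168*x_2**4 - 235*x_2**3 → -212*x_1*x_2 - 120*x_1 - 21*x_2**5 - 278*x_2**4 - 1115*x_2**3 - 1210*x_2**2
  leading term x_1*x_2: subtract (212*x_2)·f_2 from -212*x_1*x_2 - 120*x_1 - 21*x_2**5 - 278*x_2**4 - 1115*x_2**3 - 1210*x_2**2 → -120*x_1 - 21*x_2**5 - 278*x_2**4 - 1327*x_2**3 - 2906*x_2**2 - 2332*x_2
  leading term x_1: subtract (120)·f_2 from -120*x_1 - 21*x_2**5 - 278*x_2**4 - 1327*x_2**3 - 2906*x_2**2 - 2332*x_2 → -21*x_2**5 - 278*x_2**4 - 1327*x_2**3 - 3026*x_2**2 - 3292*x_2 - 1320
  leading term x_2**5: subtract (-21*x_2)·h_4 from -21*x_2**5 - 278*x_2**4 - 1327*x_2**3 - 3026*x_2**2 - 3292*x_2 - 1320 → 121*x_2**4 + 983*x_2**3 + 1426*x_2**2 - 772*x_2 - 1320
  leading term x_2**4: subtract (121)·h_4 from 121*x_2**4 + 983*x_2**3 + 1426*x_2**2 - 772*x_2 - 1320 → -1316*x_2**3 - 11884*x_2**2 - 26424*x_2 - 15840
  leading term x_2**3: subtract (1316/39)·h_5 from -1316*x_2**3 - 11884*x_2**2 - 26424*x_2 - 15840 → -1436/3*x_2**2 - 139604/39*x_2 - 204536/39
  leading term x_2**2: subtract (-359/2)·h_6 from -1436/3*x_2**2 - 139604/39*x_2 - 204536/39 → 5640/13*x_2 + 11280/13
  leading term x_2: no divisor's leading term divides it; move 5640/13*x_2 to the remainder.
  leading term 1: no divisor's leading term divides it; move 11280/13 to the remainder.
  remainder 5640/13*x_2 + 11280/13 ≠ 0; add h_7 = 5640/13*x_2 + 11280/13 to the basis.

The other S-polynomials (S(f_1,h_4), S(f_2,h_4), S(f_1,h_5), S(f_2,h_5), S(f_3,h_5), S(h_4,h_5), S(f_1,h_6), S(f_2,h_6), S(f_3,h_6), S(h_4,h_6), S(h_5,h_6), S(f_1,h_7), S(f_2,h_7), S(f_3,h_7), S(h_4,h_7), S(h_5,h_7), S(h_6,h_7)) all reduce to 0 modulo the current basis, so we have a Gröbner basis.
Inter-reduce: drop elements whose leading term is divisible by another's, tail-reduce, and make monic.
Reduced Gröbner basis: {x_1 + 1, x_2 + 2}.

The lex basis is triangular: the last element involves only x_2. Solving x_2 + 2 = 0 gives x_2 ∈ {-2}; substituting each value into the earlier elements determines the remaining variables.
  x_2 = -2: the earlier basis element becomes x_1 + 1 = 0, giving x_1 = -1 — point (-1, -2).
Each listed point satisfies every original equation (direct substitution).

{(-1, -2)}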